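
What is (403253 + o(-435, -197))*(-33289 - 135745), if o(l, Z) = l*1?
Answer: -68089937812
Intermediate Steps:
o(l, Z) = l
(403253 + o(-435, -197))*(-33289 - 135745) = (403253 - 435)*(-33289 - 135745) = 402818*(-169034) = -68089937812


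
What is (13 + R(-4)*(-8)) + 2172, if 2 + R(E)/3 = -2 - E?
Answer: 2185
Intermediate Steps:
R(E) = -12 - 3*E (R(E) = -6 + 3*(-2 - E) = -6 + (-6 - 3*E) = -12 - 3*E)
(13 + R(-4)*(-8)) + 2172 = (13 + (-12 - 3*(-4))*(-8)) + 2172 = (13 + (-12 + 12)*(-8)) + 2172 = (13 + 0*(-8)) + 2172 = (13 + 0) + 2172 = 13 + 2172 = 2185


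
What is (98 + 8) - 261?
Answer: -155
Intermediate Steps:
(98 + 8) - 261 = 106 - 261 = -155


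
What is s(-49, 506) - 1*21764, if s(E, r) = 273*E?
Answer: -35141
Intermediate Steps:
s(-49, 506) - 1*21764 = 273*(-49) - 1*21764 = -13377 - 21764 = -35141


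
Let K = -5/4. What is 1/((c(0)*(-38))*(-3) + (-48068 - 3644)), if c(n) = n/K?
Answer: -1/51712 ≈ -1.9338e-5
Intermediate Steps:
K = -5/4 (K = -5*¼ = -5/4 ≈ -1.2500)
c(n) = -4*n/5 (c(n) = n/(-5/4) = n*(-⅘) = -4*n/5)
1/((c(0)*(-38))*(-3) + (-48068 - 3644)) = 1/((-⅘*0*(-38))*(-3) + (-48068 - 3644)) = 1/((0*(-38))*(-3) - 51712) = 1/(0*(-3) - 51712) = 1/(0 - 51712) = 1/(-51712) = -1/51712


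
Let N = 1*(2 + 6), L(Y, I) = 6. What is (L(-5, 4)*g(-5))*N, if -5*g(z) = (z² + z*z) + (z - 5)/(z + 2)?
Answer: -512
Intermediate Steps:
N = 8 (N = 1*8 = 8)
g(z) = -2*z²/5 - (-5 + z)/(5*(2 + z)) (g(z) = -((z² + z*z) + (z - 5)/(z + 2))/5 = -((z² + z²) + (-5 + z)/(2 + z))/5 = -(2*z² + (-5 + z)/(2 + z))/5 = -2*z²/5 - (-5 + z)/(5*(2 + z)))
(L(-5, 4)*g(-5))*N = (6*((5 - 1*(-5) - 4*(-5)² - 2*(-5)³)/(5*(2 - 5))))*8 = (6*((⅕)*(5 + 5 - 4*25 - 2*(-125))/(-3)))*8 = (6*((⅕)*(-⅓)*(5 + 5 - 100 + 250)))*8 = (6*((⅕)*(-⅓)*160))*8 = (6*(-32/3))*8 = -64*8 = -512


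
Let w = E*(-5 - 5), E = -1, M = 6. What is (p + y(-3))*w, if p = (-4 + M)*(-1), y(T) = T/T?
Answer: -10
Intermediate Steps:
w = 10 (w = -(-5 - 5) = -1*(-10) = 10)
y(T) = 1
p = -2 (p = (-4 + 6)*(-1) = 2*(-1) = -2)
(p + y(-3))*w = (-2 + 1)*10 = -1*10 = -10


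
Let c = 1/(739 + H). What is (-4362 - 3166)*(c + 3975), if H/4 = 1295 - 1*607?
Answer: -104463993328/3491 ≈ -2.9924e+7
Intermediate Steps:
H = 2752 (H = 4*(1295 - 1*607) = 4*(1295 - 607) = 4*688 = 2752)
c = 1/3491 (c = 1/(739 + 2752) = 1/3491 ≈ 0.00028645)
(-4362 - 3166)*(c + 3975) = (-4362 - 3166)*(1/3491 + 3975) = -7528*13876726/3491 = -104463993328/3491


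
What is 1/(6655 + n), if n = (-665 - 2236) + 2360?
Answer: 1/6114 ≈ 0.00016356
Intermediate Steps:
n = -541 (n = -2901 + 2360 = -541)
1/(6655 + n) = 1/(6655 - 541) = 1/6114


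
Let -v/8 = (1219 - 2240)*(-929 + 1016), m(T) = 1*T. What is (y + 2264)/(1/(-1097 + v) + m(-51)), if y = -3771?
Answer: 97204103/3289588 ≈ 29.549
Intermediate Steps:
m(T) = T
v = 710616 (v = -8*(1219 - 2240)*(-929 + 1016) = -(-8168)*87 = -8*(-88827) = 710616)
(y + 2264)/(1/(-1097 + v) + m(-51)) = (-3771 + 2264)/(1/(-1097 + 710616) - 51) = -1507/(1/709519 - 51) = -1507/(-36185468/709519) = -1507*(-709519/36185468) = 97204103/3289588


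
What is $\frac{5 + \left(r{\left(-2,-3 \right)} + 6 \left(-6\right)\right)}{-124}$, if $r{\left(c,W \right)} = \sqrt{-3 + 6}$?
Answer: $\frac{1}{4} - \frac{\sqrt{3}}{124} \approx 0.23603$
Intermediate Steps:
$r{\left(c,W \right)} = \sqrt{3}$
$\frac{5 + \left(r{\left(-2,-3 \right)} + 6 \left(-6\right)\right)}{-124} = \frac{5 + \left(\sqrt{3} + 6 \left(-6\right)\right)}{-124} = - \frac{5 - \left(36 - \sqrt{3}\right)}{124} = - \frac{-31 + \sqrt{3}}{124} = \frac{1}{4} - \frac{\sqrt{3}}{124}$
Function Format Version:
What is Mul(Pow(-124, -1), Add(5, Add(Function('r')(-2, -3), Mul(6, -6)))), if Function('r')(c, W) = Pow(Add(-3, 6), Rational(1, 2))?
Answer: Add(Rational(1, 4), Mul(Rational(-1, 124), Pow(3, Rational(1, 2)))) ≈ 0.23603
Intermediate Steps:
Function('r')(c, W) = Pow(3, Rational(1, 2))
Mul(Pow(-124, -1), Add(5, Add(Function('r')(-2, -3), Mul(6, -6)))) = Mul(Pow(-124, -1), Add(5, Add(Pow(3, Rational(1, 2)), Mul(6, -6)))) = Mul(Rational(-1, 124), Add(5, Add(Pow(3, Rational(1, 2)), -36))) = Mul(Rational(-1, 124), Add(5, Add(-36, Pow(3, Rational(1, 2))))) = Mul(Rational(-1, 124), Add(-31, Pow(3, Rational(1, 2)))) = Add(Rational(1, 4), Mul(Rational(-1, 124), Pow(3, Rational(1, 2))))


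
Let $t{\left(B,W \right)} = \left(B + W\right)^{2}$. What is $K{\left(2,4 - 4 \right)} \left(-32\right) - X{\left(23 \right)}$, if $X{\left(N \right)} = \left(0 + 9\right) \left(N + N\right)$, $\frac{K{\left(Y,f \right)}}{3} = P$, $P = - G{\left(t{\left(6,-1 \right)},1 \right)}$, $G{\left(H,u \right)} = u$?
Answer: $-318$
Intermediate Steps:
$P = -1$ ($P = \left(-1\right) 1 = -1$)
$K{\left(Y,f \right)} = -3$ ($K{\left(Y,f \right)} = 3 \left(-1\right) = -3$)
$X{\left(N \right)} = 18 N$ ($X{\left(N \right)} = 9 \cdot 2 N = 18 N$)
$K{\left(2,4 - 4 \right)} \left(-32\right) - X{\left(23 \right)} = \left(-3\right) \left(-32\right) - 18 \cdot 23 = 96 - 414 = -318$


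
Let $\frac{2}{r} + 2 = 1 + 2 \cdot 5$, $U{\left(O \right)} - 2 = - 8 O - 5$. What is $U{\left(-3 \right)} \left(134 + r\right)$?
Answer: $\frac{8456}{3} \approx 2818.7$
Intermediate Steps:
$U{\left(O \right)} = -3 - 8 O$ ($U{\left(O \right)} = 2 - \left(5 + 8 O\right) = -3 - 8 O$)
$r = \frac{2}{9}$ ($r = \frac{2}{-2 + \left(1 + 2 \cdot 5\right)} = \frac{2}{-2 + \left(1 + 10\right)} = \frac{2}{-2 + 11} = \frac{2}{9} \approx 0.22222$)
$U{\left(-3 \right)} \left(134 + r\right) = \left(-3 - -24\right) \left(134 + \frac{2}{9}\right) = \left(-3 + 24\right) \frac{1208}{9} = 21 \cdot \frac{1208}{9} = \frac{8456}{3}$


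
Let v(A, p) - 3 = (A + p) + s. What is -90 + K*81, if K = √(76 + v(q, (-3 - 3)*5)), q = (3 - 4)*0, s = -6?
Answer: -90 + 81*√43 ≈ 441.15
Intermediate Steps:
q = 0 (q = -1*0 = 0)
v(A, p) = -3 + A + p (v(A, p) = 3 + ((A + p) - 6) = 3 + (-6 + A + p) = -3 + A + p)
K = √43 (K = √(76 + (-3 + 0 + (-3 - 3)*5)) = √(76 + (-3 + 0 - 6*5)) = √(76 + (-3 + 0 - 30)) = √(76 - 33) = √43 ≈ 6.5574)
-90 + K*81 = -90 + √43*81 = -90 + 81*√43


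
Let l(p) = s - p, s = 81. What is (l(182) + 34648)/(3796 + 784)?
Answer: 34547/4580 ≈ 7.5430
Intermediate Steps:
l(p) = 81 - p
(l(182) + 34648)/(3796 + 784) = ((81 - 1*182) + 34648)/(3796 + 784) = ((81 - 182) + 34648)/4580 = (-101 + 34648)*(1/4580) = 34547*(1/4580) = 34547/4580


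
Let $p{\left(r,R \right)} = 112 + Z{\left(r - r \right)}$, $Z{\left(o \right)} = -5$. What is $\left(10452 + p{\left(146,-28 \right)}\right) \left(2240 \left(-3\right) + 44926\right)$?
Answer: $403417154$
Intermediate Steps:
$p{\left(r,R \right)} = 107$ ($p{\left(r,R \right)} = 112 - 5 = 107$)
$\left(10452 + p{\left(146,-28 \right)}\right) \left(2240 \left(-3\right) + 44926\right) = \left(10452 + 107\right) \left(2240 \left(-3\right) + 44926\right) = 10559 \left(-6720 + 44926\right) = 10559 \cdot 38206 = 403417154$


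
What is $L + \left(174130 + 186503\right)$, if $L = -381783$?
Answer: $-21150$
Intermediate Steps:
$L + \left(174130 + 186503\right) = -381783 + \left(174130 + 186503\right) = -381783 + 360633 = -21150$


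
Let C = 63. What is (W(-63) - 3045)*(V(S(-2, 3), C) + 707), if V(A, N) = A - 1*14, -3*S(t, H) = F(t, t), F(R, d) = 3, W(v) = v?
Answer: -2150736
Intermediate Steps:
S(t, H) = -1 (S(t, H) = -⅓*3 = -1)
V(A, N) = -14 + A (V(A, N) = A - 14 = -14 + A)
(W(-63) - 3045)*(V(S(-2, 3), C) + 707) = (-63 - 3045)*((-14 - 1) + 707) = -3108*(-15 + 707) = -3108*692 = -2150736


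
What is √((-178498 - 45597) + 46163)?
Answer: 2*I*√44483 ≈ 421.82*I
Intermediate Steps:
√((-178498 - 45597) + 46163) = √(-224095 + 46163) = √(-177932) = 2*I*√44483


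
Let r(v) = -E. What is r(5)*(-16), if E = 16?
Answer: 256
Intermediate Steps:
r(v) = -16 (r(v) = -1*16 = -16)
r(5)*(-16) = -16*(-16) = 256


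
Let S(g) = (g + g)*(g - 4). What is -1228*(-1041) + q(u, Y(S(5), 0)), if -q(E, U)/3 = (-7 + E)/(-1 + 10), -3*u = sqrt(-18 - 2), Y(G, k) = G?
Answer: 3835051/3 + 2*I*sqrt(5)/9 ≈ 1.2784e+6 + 0.4969*I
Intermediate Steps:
S(g) = 2*g*(-4 + g) (S(g) = (2*g)*(-4 + g) = 2*g*(-4 + g))
u = -2*I*sqrt(5)/3 (u = -sqrt(-18 - 2)/3 = -2*I*sqrt(5)/3 ≈ -1.4907*I)
q(E, U) = 7/3 - E/3 (q(E, U) = -3*(-7 + E)/(-1 + 10) = -3*(-7 + E)/9 = -3*(-7/9 + E/9) = 7/3 - E/3)
-1228*(-1041) + q(u, Y(S(5), 0)) = -1228*(-1041) + (7/3 - (-2)*I*sqrt(5)/9) = 1278348 + (7/3 + 2*I*sqrt(5)/9) = 3835051/3 + 2*I*sqrt(5)/9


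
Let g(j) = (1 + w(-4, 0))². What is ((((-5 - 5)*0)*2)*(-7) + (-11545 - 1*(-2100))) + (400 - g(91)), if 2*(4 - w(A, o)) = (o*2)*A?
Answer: -9070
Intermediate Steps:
w(A, o) = 4 - A*o (w(A, o) = 4 - o*2*A/2 = 4 - 2*o*A/2 = 4 - A*o)
g(j) = 25 (g(j) = (1 + (4 - 1*(-4)*0))² = (1 + (4 + 0))² = (1 + 4)² = 5² = 25)
((((-5 - 5)*0)*2)*(-7) + (-11545 - 1*(-2100))) + (400 - g(91)) = ((((-5 - 5)*0)*2)*(-7) + (-11545 - 1*(-2100))) + (400 - 1*25) = ((-10*0*2)*(-7) + (-11545 + 2100)) + (400 - 25) = ((0*2)*(-7) - 9445) + 375 = (0*(-7) - 9445) + 375 = (0 - 9445) + 375 = -9445 + 375 = -9070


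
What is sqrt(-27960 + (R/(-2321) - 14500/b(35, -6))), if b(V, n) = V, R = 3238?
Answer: I*sqrt(7490186838442)/16247 ≈ 168.45*I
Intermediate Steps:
sqrt(-27960 + (R/(-2321) - 14500/b(35, -6))) = sqrt(-27960 + (3238/(-2321) - 14500/35)) = sqrt(-27960 + (3238*(-1/2321) - 14500*1/35)) = sqrt(-27960 + (-3238/2321 - 2900/7)) = sqrt(-27960 - 6753566/16247) = sqrt(-461019686/16247) = I*sqrt(7490186838442)/16247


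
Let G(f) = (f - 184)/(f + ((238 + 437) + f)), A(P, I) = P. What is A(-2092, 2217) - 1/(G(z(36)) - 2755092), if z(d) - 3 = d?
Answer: -4340030607979/2074584421 ≈ -2092.0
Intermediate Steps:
z(d) = 3 + d
G(f) = (-184 + f)/(675 + 2*f) (G(f) = (-184 + f)/(f + (675 + f)) = (-184 + f)/(675 + 2*f))
A(-2092, 2217) - 1/(G(z(36)) - 2755092) = -2092 - 1/((-184 + (3 + 36))/(675 + 2*(3 + 36)) - 2755092) = -2092 - 1/((-184 + 39)/(675 + 2*39) - 2755092) = -2092 - 1/(-145/(675 + 78) - 2755092) = -2092 - 1/(-145/753 - 2755092) = -2092 - 1/(-2074584421/753) = -2092 - 1*(-753/2074584421) = -2092 + 753/2074584421 = -4340030607979/2074584421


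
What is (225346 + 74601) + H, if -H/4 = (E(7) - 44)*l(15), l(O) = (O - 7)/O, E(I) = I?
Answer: 4500389/15 ≈ 3.0003e+5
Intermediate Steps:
l(O) = (-7 + O)/O
H = 1184/15 (H = -4*(7 - 44)*(-7 + 15)/15 = -(-148)*(1/15)*8 = -(-148)*8/15 = -4*(-296/15) = 1184/15 ≈ 78.933)
(225346 + 74601) + H = (225346 + 74601) + 1184/15 = 299947 + 1184/15 = 4500389/15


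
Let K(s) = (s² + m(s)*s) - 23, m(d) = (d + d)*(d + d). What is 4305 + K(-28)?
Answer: -82742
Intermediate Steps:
m(d) = 4*d² (m(d) = (2*d)*(2*d) = 4*d²)
K(s) = -23 + s² + 4*s³ (K(s) = (s² + (4*s²)*s) - 23 = (s² + 4*s³) - 23 = -23 + s² + 4*s³)
4305 + K(-28) = 4305 + (-23 + (-28)² + 4*(-28)³) = 4305 + (-23 + 784 + 4*(-21952)) = 4305 + (-23 + 784 - 87808) = 4305 - 87047 = -82742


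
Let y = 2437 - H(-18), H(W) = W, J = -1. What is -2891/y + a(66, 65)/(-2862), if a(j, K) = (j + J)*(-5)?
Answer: -7476167/7026210 ≈ -1.0640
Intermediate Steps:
a(j, K) = 5 - 5*j (a(j, K) = (j - 1)*(-5) = (-1 + j)*(-5) = 5 - 5*j)
y = 2455 (y = 2437 - 1*(-18) = 2437 + 18 = 2455)
-2891/y + a(66, 65)/(-2862) = -2891/2455 + (5 - 5*66)/(-2862) = -2891*1/2455 + (5 - 330)*(-1/2862) = -2891/2455 - 325*(-1/2862) = -2891/2455 + 325/2862 = -7476167/7026210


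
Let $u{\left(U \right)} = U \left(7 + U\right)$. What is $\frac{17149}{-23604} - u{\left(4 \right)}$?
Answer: $- \frac{1055725}{23604} \approx -44.727$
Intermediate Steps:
$\frac{17149}{-23604} - u{\left(4 \right)} = \frac{17149}{-23604} - 4 \left(7 + 4\right) = 17149 \left(- \frac{1}{23604}\right) - 4 \cdot 11 = - \frac{17149}{23604} - 44 = - \frac{1055725}{23604}$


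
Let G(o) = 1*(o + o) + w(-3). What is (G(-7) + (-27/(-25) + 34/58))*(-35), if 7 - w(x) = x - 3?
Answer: -3381/145 ≈ -23.317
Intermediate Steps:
w(x) = 10 - x (w(x) = 7 - (x - 3) = 7 - (-3 + x) = 7 + (3 - x) = 10 - x)
G(o) = 13 + 2*o (G(o) = 1*(o + o) + (10 - 1*(-3)) = 1*(2*o) + (10 + 3) = 2*o + 13 = 13 + 2*o)
(G(-7) + (-27/(-25) + 34/58))*(-35) = ((13 + 2*(-7)) + (-27/(-25) + 34/58))*(-35) = ((13 - 14) + (-27*(-1/25) + 34*(1/58)))*(-35) = (-1 + (27/25 + 17/29))*(-35) = (-1 + 1208/725)*(-35) = (483/725)*(-35) = -3381/145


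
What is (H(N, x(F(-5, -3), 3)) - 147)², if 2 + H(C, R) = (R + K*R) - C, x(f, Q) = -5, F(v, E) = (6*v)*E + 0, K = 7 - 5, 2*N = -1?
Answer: 106929/4 ≈ 26732.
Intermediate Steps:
N = -½ (N = (½)*(-1) = -½ ≈ -0.50000)
K = 2
F(v, E) = 6*E*v (F(v, E) = 6*E*v + 0 = 6*E*v)
H(C, R) = -2 - C + 3*R (H(C, R) = -2 + ((R + 2*R) - C) = -2 + (3*R - C) = -2 + (-C + 3*R) = -2 - C + 3*R)
(H(N, x(F(-5, -3), 3)) - 147)² = ((-2 - 1*(-½) + 3*(-5)) - 147)² = ((-2 + ½ - 15) - 147)² = (-33/2 - 147)² = (-327/2)² = 106929/4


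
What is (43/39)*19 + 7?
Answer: 1090/39 ≈ 27.949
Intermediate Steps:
(43/39)*19 + 7 = 817/39 + 7 = 1090/39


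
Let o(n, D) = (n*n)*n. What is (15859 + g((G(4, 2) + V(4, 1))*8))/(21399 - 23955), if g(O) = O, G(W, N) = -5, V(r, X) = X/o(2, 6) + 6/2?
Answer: -3961/639 ≈ -6.1987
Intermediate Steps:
o(n, D) = n**3 (o(n, D) = n**2*n = n**3)
V(r, X) = 3 + X/8 (V(r, X) = X/(2**3) + 6/2 = X/8 + 6*(1/2) = X*(1/8) + 3 = X/8 + 3 = 3 + X/8)
(15859 + g((G(4, 2) + V(4, 1))*8))/(21399 - 23955) = (15859 + (-5 + (3 + (1/8)*1))*8)/(21399 - 23955) = (15859 + (-5 + (3 + 1/8))*8)/(-2556) = (15859 + (-5 + 25/8)*8)*(-1/2556) = (15859 - 15/8*8)*(-1/2556) = (15859 - 15)*(-1/2556) = 15844*(-1/2556) = -3961/639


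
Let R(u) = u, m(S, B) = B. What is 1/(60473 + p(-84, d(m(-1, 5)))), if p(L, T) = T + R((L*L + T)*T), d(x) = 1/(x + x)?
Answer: 100/6117871 ≈ 1.6346e-5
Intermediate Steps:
d(x) = 1/(2*x)
p(L, T) = T + T*(T + L²) (p(L, T) = T + (L*L + T)*T = T + (L² + T)*T = T + (T + L²)*T = T + T*(T + L²))
1/(60473 + p(-84, d(m(-1, 5)))) = 1/(60473 + ((½)/5)*(1 + (½)/5 + (-84)²)) = 1/(60473 + ((½)*(⅕))*(1 + (½)*(⅕) + 7056)) = 1/(60473 + (1 + ⅒ + 7056)/10) = 1/(60473 + (⅒)*(70571/10)) = 1/(60473 + 70571/100) = 1/(6117871/100) = 100/6117871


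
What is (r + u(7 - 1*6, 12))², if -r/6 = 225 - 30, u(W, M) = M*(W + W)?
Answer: 1313316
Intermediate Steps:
u(W, M) = 2*M*W (u(W, M) = M*(2*W) = 2*M*W)
r = -1170 (r = -6*(225 - 30) = -6*195 = -1170)
(r + u(7 - 1*6, 12))² = (-1170 + 2*12*(7 - 1*6))² = (-1170 + 2*12*(7 - 6))² = (-1170 + 2*12*1)² = (-1170 + 24)² = (-1146)² = 1313316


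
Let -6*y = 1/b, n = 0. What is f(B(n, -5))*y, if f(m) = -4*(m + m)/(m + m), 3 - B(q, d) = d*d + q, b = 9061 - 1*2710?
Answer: 2/19053 ≈ 0.00010497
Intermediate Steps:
b = 6351 (b = 9061 - 2710 = 6351)
B(q, d) = 3 - q - d² (B(q, d) = 3 - (d*d + q) = 3 - (d² + q) = 3 - (q + d²) = 3 + (-q - d²) = 3 - q - d²)
f(m) = -4 (f(m) = -4*2*m/(2*m) = -4*2*m*1/(2*m) = -4*1 = -4)
y = -1/38106 (y = -⅙/6351 = -⅙*1/6351 = -1/38106 ≈ -2.6243e-5)
f(B(n, -5))*y = -4*(-1/38106) = 2/19053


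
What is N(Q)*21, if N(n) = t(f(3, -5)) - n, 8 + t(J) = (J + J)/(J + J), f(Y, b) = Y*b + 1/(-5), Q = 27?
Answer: -714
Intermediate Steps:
f(Y, b) = -⅕ + Y*b (f(Y, b) = Y*b - ⅕ = -⅕ + Y*b)
t(J) = -7 (t(J) = -8 + (J + J)/(J + J) = -8 + (2*J)/((2*J)) = -8 + (2*J)*(1/(2*J)) = -8 + 1 = -7)
N(n) = -7 - n
N(Q)*21 = (-7 - 1*27)*21 = (-7 - 27)*21 = -34*21 = -714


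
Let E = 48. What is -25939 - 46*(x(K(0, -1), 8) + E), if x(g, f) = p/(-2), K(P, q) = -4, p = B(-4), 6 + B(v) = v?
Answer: -28377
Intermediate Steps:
B(v) = -6 + v
p = -10 (p = -6 - 4 = -10)
x(g, f) = 5 (x(g, f) = -10/(-2) = -10*(-½) = 5)
-25939 - 46*(x(K(0, -1), 8) + E) = -25939 - 46*(5 + 48) = -25939 - 46*53 = -25939 - 2438 = -28377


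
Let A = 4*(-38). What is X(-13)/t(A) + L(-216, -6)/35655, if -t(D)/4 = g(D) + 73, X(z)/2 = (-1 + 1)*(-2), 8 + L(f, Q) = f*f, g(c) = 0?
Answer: 46648/35655 ≈ 1.3083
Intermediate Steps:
A = -152
L(f, Q) = -8 + f² (L(f, Q) = -8 + f*f = -8 + f²)
X(z) = 0 (X(z) = 2*((-1 + 1)*(-2)) = 2*(0*(-2)) = 2*0 = 0)
t(D) = -292 (t(D) = -4*(0 + 73) = -4*73 = -292)
X(-13)/t(A) + L(-216, -6)/35655 = 0/(-292) + (-8 + (-216)²)/35655 = 0*(-1/292) + (-8 + 46656)*(1/35655) = 0 + 46648*(1/35655) = 0 + 46648/35655 = 46648/35655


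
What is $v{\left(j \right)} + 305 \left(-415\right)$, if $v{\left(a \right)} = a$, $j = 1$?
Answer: $-126574$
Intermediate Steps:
$v{\left(j \right)} + 305 \left(-415\right) = 1 + 305 \left(-415\right) = 1 - 126575 = -126574$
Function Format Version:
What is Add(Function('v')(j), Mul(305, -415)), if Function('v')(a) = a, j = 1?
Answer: -126574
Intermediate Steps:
Add(Function('v')(j), Mul(305, -415)) = Add(1, Mul(305, -415)) = Add(1, -126575) = -126574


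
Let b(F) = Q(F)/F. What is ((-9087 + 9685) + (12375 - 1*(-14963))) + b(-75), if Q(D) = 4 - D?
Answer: 2095121/75 ≈ 27935.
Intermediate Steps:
b(F) = (4 - F)/F
((-9087 + 9685) + (12375 - 1*(-14963))) + b(-75) = ((-9087 + 9685) + (12375 - 1*(-14963))) + (4 - 1*(-75))/(-75) = (598 + (12375 + 14963)) - (4 + 75)/75 = (598 + 27338) - 1/75*79 = 27936 - 79/75 = 2095121/75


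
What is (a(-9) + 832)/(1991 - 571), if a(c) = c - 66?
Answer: 757/1420 ≈ 0.53310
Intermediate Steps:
a(c) = -66 + c
(a(-9) + 832)/(1991 - 571) = ((-66 - 9) + 832)/(1991 - 571) = (-75 + 832)/1420 = 757*(1/1420) = 757/1420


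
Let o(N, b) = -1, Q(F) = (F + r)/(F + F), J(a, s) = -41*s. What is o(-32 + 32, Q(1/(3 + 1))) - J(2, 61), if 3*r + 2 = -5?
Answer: 2500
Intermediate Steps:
r = -7/3 (r = -⅔ + (⅓)*(-5) = -⅔ - 5/3 = -7/3 ≈ -2.3333)
Q(F) = (-7/3 + F)/(2*F) (Q(F) = (F - 7/3)/(F + F) = (-7/3 + F)/((2*F)) = (-7/3 + F)*(1/(2*F)) = (-7/3 + F)/(2*F))
o(-32 + 32, Q(1/(3 + 1))) - J(2, 61) = -1 - (-41)*61 = -1 - 1*(-2501) = -1 + 2501 = 2500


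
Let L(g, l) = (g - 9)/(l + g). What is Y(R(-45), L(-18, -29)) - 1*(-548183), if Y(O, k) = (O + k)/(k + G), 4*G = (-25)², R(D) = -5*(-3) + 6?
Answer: 16162083445/29483 ≈ 5.4818e+5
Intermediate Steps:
R(D) = 21 (R(D) = 15 + 6 = 21)
G = 625/4 (G = (¼)*(-25)² = (¼)*625 = 625/4 ≈ 156.25)
L(g, l) = (-9 + g)/(g + l)
Y(O, k) = (O + k)/(625/4 + k) (Y(O, k) = (O + k)/(k + 625/4) = (O + k)/(625/4 + k))
Y(R(-45), L(-18, -29)) - 1*(-548183) = 4*(21 + (-9 - 18)/(-18 - 29))/(625 + 4*((-9 - 18)/(-18 - 29))) - 1*(-548183) = 4*(21 - 27/(-47))/(625 + 4*(-27/(-47))) + 548183 = 4*(21 - 1/47*(-27))/(625 + 4*(-1/47*(-27))) + 548183 = 4*(21 + 27/47)/(625 + 4*(27/47)) + 548183 = 4*(1014/47)/(625 + 108/47) + 548183 = 4*(1014/47)/(29483/47) + 548183 = 4*(47/29483)*(1014/47) + 548183 = 4056/29483 + 548183 = 16162083445/29483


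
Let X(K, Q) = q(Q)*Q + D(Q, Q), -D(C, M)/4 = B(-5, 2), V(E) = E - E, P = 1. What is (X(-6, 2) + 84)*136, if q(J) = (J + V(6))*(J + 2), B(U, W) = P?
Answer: 13056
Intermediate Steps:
B(U, W) = 1
V(E) = 0
q(J) = J*(2 + J) (q(J) = (J + 0)*(J + 2) = J*(2 + J))
D(C, M) = -4 (D(C, M) = -4*1 = -4)
X(K, Q) = -4 + Q**2*(2 + Q) (X(K, Q) = (Q*(2 + Q))*Q - 4 = Q**2*(2 + Q) - 4 = -4 + Q**2*(2 + Q))
(X(-6, 2) + 84)*136 = ((-4 + 2**2*(2 + 2)) + 84)*136 = ((-4 + 4*4) + 84)*136 = ((-4 + 16) + 84)*136 = (12 + 84)*136 = 96*136 = 13056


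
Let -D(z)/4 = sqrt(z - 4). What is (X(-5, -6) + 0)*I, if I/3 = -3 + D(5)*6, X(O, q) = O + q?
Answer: 891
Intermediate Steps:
D(z) = -4*sqrt(-4 + z) (D(z) = -4*sqrt(z - 4) = -4*sqrt(-4 + z))
I = -81 (I = 3*(-3 - 4*sqrt(-4 + 5)*6) = 3*(-3 - 4*sqrt(1)*6) = 3*(-3 - 4*1*6) = 3*(-3 - 4*6) = 3*(-3 - 24) = 3*(-27) = -81)
(X(-5, -6) + 0)*I = ((-5 - 6) + 0)*(-81) = (-11 + 0)*(-81) = -11*(-81) = 891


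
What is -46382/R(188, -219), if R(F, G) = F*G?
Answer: 23191/20586 ≈ 1.1265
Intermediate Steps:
-46382/R(188, -219) = -46382/(188*(-219)) = -46382/(-41172) = -46382*(-1/41172) = 23191/20586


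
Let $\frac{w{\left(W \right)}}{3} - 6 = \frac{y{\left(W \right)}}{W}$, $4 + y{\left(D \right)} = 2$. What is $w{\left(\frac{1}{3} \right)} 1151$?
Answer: $0$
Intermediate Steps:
$y{\left(D \right)} = -2$ ($y{\left(D \right)} = -4 + 2 = -2$)
$w{\left(W \right)} = 18 - \frac{6}{W}$ ($w{\left(W \right)} = 18 + 3 \left(- \frac{2}{W}\right) = 18 - \frac{6}{W}$)
$w{\left(\frac{1}{3} \right)} 1151 = \left(18 - \frac{6}{\frac{1}{3}}\right) 1151 = \left(18 - 6 \frac{1}{\frac{1}{3}}\right) 1151 = \left(18 - 18\right) 1151 = 0 \cdot 1151 = 0$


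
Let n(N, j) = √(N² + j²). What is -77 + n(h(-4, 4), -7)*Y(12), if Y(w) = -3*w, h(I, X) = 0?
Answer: -329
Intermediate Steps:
-77 + n(h(-4, 4), -7)*Y(12) = -77 + √(0² + (-7)²)*(-3*12) = -77 + √(0 + 49)*(-36) = -77 + √49*(-36) = -77 + 7*(-36) = -77 - 252 = -329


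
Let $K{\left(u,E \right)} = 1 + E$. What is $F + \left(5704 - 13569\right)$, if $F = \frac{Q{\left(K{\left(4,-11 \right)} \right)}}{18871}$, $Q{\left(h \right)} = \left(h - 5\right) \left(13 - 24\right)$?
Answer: $- \frac{148420250}{18871} \approx -7865.0$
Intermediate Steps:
$Q{\left(h \right)} = 55 - 11 h$ ($Q{\left(h \right)} = \left(-5 + h\right) \left(-11\right) = 55 - 11 h$)
$F = \frac{165}{18871}$ ($F = \frac{55 - 11 \left(1 - 11\right)}{18871} = \left(55 - -110\right) \frac{1}{18871} = \left(55 + 110\right) \frac{1}{18871} = 165 \cdot \frac{1}{18871} = \frac{165}{18871} \approx 0.0087436$)
$F + \left(5704 - 13569\right) = \frac{165}{18871} + \left(5704 - 13569\right) = \frac{165}{18871} - 7865 = - \frac{148420250}{18871}$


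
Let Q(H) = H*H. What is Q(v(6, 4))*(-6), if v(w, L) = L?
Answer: -96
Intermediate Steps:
Q(H) = H²
Q(v(6, 4))*(-6) = 4²*(-6) = 16*(-6) = -96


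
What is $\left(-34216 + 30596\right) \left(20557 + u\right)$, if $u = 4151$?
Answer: $-89442960$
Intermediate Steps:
$\left(-34216 + 30596\right) \left(20557 + u\right) = \left(-34216 + 30596\right) \left(20557 + 4151\right) = \left(-3620\right) 24708 = -89442960$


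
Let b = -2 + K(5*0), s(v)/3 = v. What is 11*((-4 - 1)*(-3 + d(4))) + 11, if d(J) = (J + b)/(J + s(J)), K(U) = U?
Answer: 1353/8 ≈ 169.13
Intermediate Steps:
s(v) = 3*v
b = -2 (b = -2 + 5*0 = -2 + 0 = -2)
d(J) = (-2 + J)/(4*J) (d(J) = (J - 2)/(J + 3*J) = (-2 + J)/((4*J)) = (-2 + J)*(1/(4*J)) = (-2 + J)/(4*J))
11*((-4 - 1)*(-3 + d(4))) + 11 = 11*((-4 - 1)*(-3 + (¼)*(-2 + 4)/4)) + 11 = 11*(-5*(-3 + (¼)*(¼)*2)) + 11 = 11*(-5*(-3 + ⅛)) + 11 = 11*(-5*(-23/8)) + 11 = 11*(115/8) + 11 = 1265/8 + 11 = 1353/8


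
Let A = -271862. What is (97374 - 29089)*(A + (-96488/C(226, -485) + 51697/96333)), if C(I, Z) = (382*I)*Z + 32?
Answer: -6239934174471631774315/336129823917 ≈ -1.8564e+10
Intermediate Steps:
C(I, Z) = 32 + 382*I*Z (C(I, Z) = 382*I*Z + 32 = 32 + 382*I*Z)
(97374 - 29089)*(A + (-96488/C(226, -485) + 51697/96333)) = (97374 - 29089)*(-271862 + (-96488/(32 + 382*226*(-485)) + 51697/96333)) = 68285*(-271862 + (-96488/(32 - 41871020) + 51697*(1/96333))) = 68285*(-271862 + (-96488/(-41870988) + 51697/96333)) = 68285*(-271862 + (-96488*(-1/41870988) + 51697/96333)) = 68285*(-271862 + (24122/10467747 + 51697/96333)) = 68285*(-271862 + 181158287095/336129823917) = 68285*(-91380745031436359/336129823917) = -6239934174471631774315/336129823917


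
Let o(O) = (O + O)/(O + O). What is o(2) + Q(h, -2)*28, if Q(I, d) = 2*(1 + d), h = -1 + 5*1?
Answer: -55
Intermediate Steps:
o(O) = 1 (o(O) = (2*O)/((2*O)) = (2*O)*(1/(2*O)) = 1)
h = 4 (h = -1 + 5 = 4)
Q(I, d) = 2 + 2*d
o(2) + Q(h, -2)*28 = 1 + (2 + 2*(-2))*28 = 1 + (2 - 4)*28 = 1 - 2*28 = 1 - 56 = -55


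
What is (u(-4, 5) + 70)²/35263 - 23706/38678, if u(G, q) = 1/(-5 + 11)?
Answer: -11619340505/24550241652 ≈ -0.47329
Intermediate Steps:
u(G, q) = ⅙ (u(G, q) = 1/6 = ⅙)
(u(-4, 5) + 70)²/35263 - 23706/38678 = (⅙ + 70)²/35263 - 23706/38678 = (421/6)²*(1/35263) - 23706*1/38678 = (177241/36)*(1/35263) - 11853/19339 = 177241/1269468 - 11853/19339 = -11619340505/24550241652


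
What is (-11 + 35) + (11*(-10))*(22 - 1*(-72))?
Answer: -10316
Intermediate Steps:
(-11 + 35) + (11*(-10))*(22 - 1*(-72)) = 24 - 110*(22 + 72) = 24 - 110*94 = 24 - 10340 = -10316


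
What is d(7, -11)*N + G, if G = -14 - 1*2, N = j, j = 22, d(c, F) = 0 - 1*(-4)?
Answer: 72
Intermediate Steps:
d(c, F) = 4 (d(c, F) = 0 + 4 = 4)
N = 22
G = -16 (G = -14 - 2 = -16)
d(7, -11)*N + G = 4*22 - 16 = 88 - 16 = 72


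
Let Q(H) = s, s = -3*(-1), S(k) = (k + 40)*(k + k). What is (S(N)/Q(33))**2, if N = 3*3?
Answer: 86436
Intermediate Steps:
N = 9
S(k) = 2*k*(40 + k) (S(k) = (40 + k)*(2*k) = 2*k*(40 + k))
s = 3
Q(H) = 3
(S(N)/Q(33))**2 = ((2*9*(40 + 9))/3)**2 = ((2*9*49)*(1/3))**2 = (882*(1/3))**2 = 294**2 = 86436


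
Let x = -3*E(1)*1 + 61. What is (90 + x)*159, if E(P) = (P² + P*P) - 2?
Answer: 24009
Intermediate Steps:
E(P) = -2 + 2*P² (E(P) = (P² + P²) - 2 = 2*P² - 2 = -2 + 2*P²)
x = 61 (x = -3*(-2 + 2*1²)*1 + 61 = -3*(-2 + 2*1)*1 + 61 = -3*(-2 + 2)*1 + 61 = -3*0*1 + 61 = 0*1 + 61 = 0 + 61 = 61)
(90 + x)*159 = (90 + 61)*159 = 151*159 = 24009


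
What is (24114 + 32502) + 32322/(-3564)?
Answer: 33624517/594 ≈ 56607.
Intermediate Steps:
(24114 + 32502) + 32322/(-3564) = 56616 + 32322*(-1/3564) = 56616 - 5387/594 = 33624517/594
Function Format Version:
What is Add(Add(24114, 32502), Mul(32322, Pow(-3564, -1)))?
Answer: Rational(33624517, 594) ≈ 56607.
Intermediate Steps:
Add(Add(24114, 32502), Mul(32322, Pow(-3564, -1))) = Add(56616, Mul(32322, Rational(-1, 3564))) = Add(56616, Rational(-5387, 594)) = Rational(33624517, 594)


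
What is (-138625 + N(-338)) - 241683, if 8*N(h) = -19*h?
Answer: -1518021/4 ≈ -3.7951e+5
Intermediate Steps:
N(h) = -19*h/8 (N(h) = (-19*h)/8 = -19*h/8)
(-138625 + N(-338)) - 241683 = (-138625 - 19/8*(-338)) - 241683 = (-138625 + 3211/4) - 241683 = -551289/4 - 241683 = -1518021/4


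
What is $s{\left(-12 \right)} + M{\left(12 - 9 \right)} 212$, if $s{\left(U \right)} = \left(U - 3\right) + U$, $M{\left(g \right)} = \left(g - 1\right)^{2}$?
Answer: $821$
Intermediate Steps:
$M{\left(g \right)} = \left(-1 + g\right)^{2}$
$s{\left(U \right)} = -3 + 2 U$ ($s{\left(U \right)} = \left(-3 + U\right) + U = -3 + 2 U$)
$s{\left(-12 \right)} + M{\left(12 - 9 \right)} 212 = \left(-3 + 2 \left(-12\right)\right) + \left(-1 + \left(12 - 9\right)\right)^{2} \cdot 212 = \left(-3 - 24\right) + \left(-1 + 3\right)^{2} \cdot 212 = -27 + 2^{2} \cdot 212 = -27 + 4 \cdot 212 = -27 + 848 = 821$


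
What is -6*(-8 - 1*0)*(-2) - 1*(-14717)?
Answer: 14621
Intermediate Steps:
-6*(-8 - 1*0)*(-2) - 1*(-14717) = -6*(-8 + 0)*(-2) + 14717 = -6*(-8)*(-2) + 14717 = 48*(-2) + 14717 = -96 + 14717 = 14621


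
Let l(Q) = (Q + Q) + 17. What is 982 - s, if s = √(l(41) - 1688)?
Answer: 982 - I*√1589 ≈ 982.0 - 39.862*I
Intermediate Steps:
l(Q) = 17 + 2*Q (l(Q) = 2*Q + 17 = 17 + 2*Q)
s = I*√1589 (s = √((17 + 2*41) - 1688) = √((17 + 82) - 1688) = √(99 - 1688) = √(-1589) = I*√1589 ≈ 39.862*I)
982 - s = 982 - I*√1589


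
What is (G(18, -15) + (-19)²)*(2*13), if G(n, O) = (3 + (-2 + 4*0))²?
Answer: 9412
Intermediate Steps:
G(n, O) = 1 (G(n, O) = (3 + (-2 + 0))² = (3 - 2)² = 1² = 1)
(G(18, -15) + (-19)²)*(2*13) = (1 + (-19)²)*(2*13) = (1 + 361)*26 = 362*26 = 9412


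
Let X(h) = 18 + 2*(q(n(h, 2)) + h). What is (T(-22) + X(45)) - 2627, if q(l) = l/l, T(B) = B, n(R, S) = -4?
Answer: -2539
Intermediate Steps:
q(l) = 1
X(h) = 20 + 2*h (X(h) = 18 + 2*(1 + h) = 18 + (2 + 2*h) = 20 + 2*h)
(T(-22) + X(45)) - 2627 = (-22 + (20 + 2*45)) - 2627 = (-22 + (20 + 90)) - 2627 = (-22 + 110) - 2627 = 88 - 2627 = -2539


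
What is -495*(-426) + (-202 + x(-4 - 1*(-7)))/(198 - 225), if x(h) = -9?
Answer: 5693701/27 ≈ 2.1088e+5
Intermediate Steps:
-495*(-426) + (-202 + x(-4 - 1*(-7)))/(198 - 225) = -495*(-426) + (-202 - 9)/(198 - 225) = 210870 - 211/(-27) = 210870 - 211*(-1/27) = 210870 + 211/27 = 5693701/27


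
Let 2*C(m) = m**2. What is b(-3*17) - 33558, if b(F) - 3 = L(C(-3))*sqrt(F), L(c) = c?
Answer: -33555 + 9*I*sqrt(51)/2 ≈ -33555.0 + 32.136*I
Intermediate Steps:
C(m) = m**2/2
b(F) = 3 + 9*sqrt(F)/2 (b(F) = 3 + ((1/2)*(-3)**2)*sqrt(F) = 3 + ((1/2)*9)*sqrt(F) = 3 + 9*sqrt(F)/2)
b(-3*17) - 33558 = (3 + 9*sqrt(-3*17)/2) - 33558 = (3 + 9*sqrt(-51)/2) - 33558 = (3 + 9*(I*sqrt(51))/2) - 33558 = (3 + 9*I*sqrt(51)/2) - 33558 = -33555 + 9*I*sqrt(51)/2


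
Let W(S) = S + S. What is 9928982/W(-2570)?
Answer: -4964491/2570 ≈ -1931.7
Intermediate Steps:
W(S) = 2*S
9928982/W(-2570) = 9928982/((2*(-2570))) = 9928982/(-5140) = 9928982*(-1/5140) = -4964491/2570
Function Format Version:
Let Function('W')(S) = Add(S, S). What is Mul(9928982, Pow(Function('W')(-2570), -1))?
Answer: Rational(-4964491, 2570) ≈ -1931.7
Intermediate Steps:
Function('W')(S) = Mul(2, S)
Mul(9928982, Pow(Function('W')(-2570), -1)) = Mul(9928982, Pow(Mul(2, -2570), -1)) = Mul(9928982, Pow(-5140, -1)) = Mul(9928982, Rational(-1, 5140)) = Rational(-4964491, 2570)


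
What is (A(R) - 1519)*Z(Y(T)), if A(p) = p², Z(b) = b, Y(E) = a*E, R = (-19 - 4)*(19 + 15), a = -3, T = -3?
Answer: 5490045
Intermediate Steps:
R = -782 (R = -23*34 = -782)
Y(E) = -3*E
(A(R) - 1519)*Z(Y(T)) = ((-782)² - 1519)*(-3*(-3)) = (611524 - 1519)*9 = 610005*9 = 5490045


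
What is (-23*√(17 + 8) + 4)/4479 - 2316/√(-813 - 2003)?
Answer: -37/1493 + 579*I*√11/44 ≈ -0.024782 + 43.644*I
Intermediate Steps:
(-23*√(17 + 8) + 4)/4479 - 2316/√(-813 - 2003) = (-23*√25 + 4)*(1/4479) - 2316*(-I*√11/176) = (-23*5 + 4)*(1/4479) - 2316*(-I*√11/176) = (-115 + 4)*(1/4479) - (-579)*I*√11/44 = -111*1/4479 + 579*I*√11/44 = -37/1493 + 579*I*√11/44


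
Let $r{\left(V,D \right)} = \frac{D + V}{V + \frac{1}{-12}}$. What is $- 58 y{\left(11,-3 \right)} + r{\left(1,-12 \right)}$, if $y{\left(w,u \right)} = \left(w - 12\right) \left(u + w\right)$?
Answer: $452$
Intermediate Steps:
$y{\left(w,u \right)} = \left(-12 + w\right) \left(u + w\right)$
$r{\left(V,D \right)} = \frac{D + V}{- \frac{1}{12} + V}$ ($r{\left(V,D \right)} = \frac{D + V}{V - \frac{1}{12}} = \frac{D + V}{- \frac{1}{12} + V}$)
$- 58 y{\left(11,-3 \right)} + r{\left(1,-12 \right)} = - 58 \left(11^{2} - -36 - 132 - 33\right) + \frac{12 \left(-12 + 1\right)}{-1 + 12 \cdot 1} = - 58 \left(121 + 36 - 132 - 33\right) + 12 \frac{1}{-1 + 12} \left(-11\right) = \left(-58\right) \left(-8\right) + 12 \cdot \frac{1}{11} \left(-11\right) = 464 + 12 \cdot \frac{1}{11} \left(-11\right) = 464 - 12 = 452$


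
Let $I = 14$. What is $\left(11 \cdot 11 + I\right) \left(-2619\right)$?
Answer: $-353565$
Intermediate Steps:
$\left(11 \cdot 11 + I\right) \left(-2619\right) = \left(11 \cdot 11 + 14\right) \left(-2619\right) = \left(121 + 14\right) \left(-2619\right) = 135 \left(-2619\right) = -353565$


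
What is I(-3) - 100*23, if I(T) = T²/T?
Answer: -2303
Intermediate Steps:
I(T) = T
I(-3) - 100*23 = -3 - 100*23 = -3 - 2300 = -2303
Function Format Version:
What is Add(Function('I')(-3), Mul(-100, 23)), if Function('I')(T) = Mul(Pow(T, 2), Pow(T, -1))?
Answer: -2303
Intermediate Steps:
Function('I')(T) = T
Add(Function('I')(-3), Mul(-100, 23)) = Add(-3, Mul(-100, 23)) = Add(-3, -2300) = -2303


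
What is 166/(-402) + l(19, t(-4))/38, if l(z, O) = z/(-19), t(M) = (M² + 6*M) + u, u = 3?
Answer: -3355/7638 ≈ -0.43925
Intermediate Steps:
t(M) = 3 + M² + 6*M (t(M) = (M² + 6*M) + 3 = 3 + M² + 6*M)
l(z, O) = -z/19 (l(z, O) = z*(-1/19) = -z/19)
166/(-402) + l(19, t(-4))/38 = 166/(-402) - 1/19*19/38 = 166*(-1/402) - 1*1/38 = -83/201 - 1/38 = -3355/7638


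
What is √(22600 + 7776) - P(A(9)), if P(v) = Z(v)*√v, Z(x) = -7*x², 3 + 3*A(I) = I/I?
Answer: 2*√7594 + 28*I*√6/27 ≈ 174.29 + 2.5402*I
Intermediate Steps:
A(I) = -⅔ (A(I) = -1 + (I/I)/3 = -1 + (⅓)*1 = -1 + ⅓ = -⅔)
P(v) = -7*v^(5/2) (P(v) = (-7*v²)*√v = -7*v^(5/2))
√(22600 + 7776) - P(A(9)) = √(22600 + 7776) - (-7)*(-⅔)^(5/2) = √30376 - (-7)*4*I*√6/27 = 2*√7594 - (-28)*I*√6/27 = 2*√7594 + 28*I*√6/27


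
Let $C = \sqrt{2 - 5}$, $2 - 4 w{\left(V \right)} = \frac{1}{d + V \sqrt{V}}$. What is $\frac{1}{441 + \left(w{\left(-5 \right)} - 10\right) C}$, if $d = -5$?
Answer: $\frac{20 \left(1 + i \sqrt{5}\right)}{8820 + 190 \sqrt{15} - 189 i \sqrt{3} + 8820 i \sqrt{5}} \approx 0.0022643 + 8.4403 \cdot 10^{-5} i$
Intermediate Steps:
$w{\left(V \right)} = \frac{1}{2} - \frac{1}{4 \left(-5 + V^{\frac{3}{2}}\right)}$ ($w{\left(V \right)} = \frac{1}{2} - \frac{1}{4 \left(-5 + V \sqrt{V}\right)} = \frac{1}{2} - \frac{1}{4 \left(-5 + V^{\frac{3}{2}}\right)}$)
$C = i \sqrt{3}$ ($C = \sqrt{-3} = i \sqrt{3} \approx 1.732 i$)
$\frac{1}{441 + \left(w{\left(-5 \right)} - 10\right) C} = \frac{1}{441 + \left(\frac{-11 + 2 \left(-5\right)^{\frac{3}{2}}}{4 \left(-5 + \left(-5\right)^{\frac{3}{2}}\right)} - 10\right) i \sqrt{3}} = \frac{1}{441 + \left(\frac{-11 + 2 \left(- 5 i \sqrt{5}\right)}{4 \left(-5 - 5 i \sqrt{5}\right)} - 10\right) i \sqrt{3}} = \frac{1}{441 + \left(\frac{-11 - 10 i \sqrt{5}}{4 \left(-5 - 5 i \sqrt{5}\right)} - 10\right) i \sqrt{3}} = \frac{1}{441 + \left(-10 + \frac{-11 - 10 i \sqrt{5}}{4 \left(-5 - 5 i \sqrt{5}\right)}\right) i \sqrt{3}} = \frac{1}{441 + i \sqrt{3} \left(-10 + \frac{-11 - 10 i \sqrt{5}}{4 \left(-5 - 5 i \sqrt{5}\right)}\right)}$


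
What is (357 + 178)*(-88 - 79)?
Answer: -89345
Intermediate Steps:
(357 + 178)*(-88 - 79) = 535*(-167) = -89345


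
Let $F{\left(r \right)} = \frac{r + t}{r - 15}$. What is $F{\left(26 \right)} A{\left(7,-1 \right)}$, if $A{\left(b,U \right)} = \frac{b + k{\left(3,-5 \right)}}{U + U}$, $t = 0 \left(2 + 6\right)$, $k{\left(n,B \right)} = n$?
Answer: $- \frac{130}{11} \approx -11.818$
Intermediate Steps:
$t = 0$ ($t = 0 \cdot 8 = 0$)
$A{\left(b,U \right)} = \frac{3 + b}{2 U}$ ($A{\left(b,U \right)} = \frac{b + 3}{U + U} = \frac{3 + b}{2 U}$)
$F{\left(r \right)} = \frac{r}{-15 + r}$ ($F{\left(r \right)} = \frac{r + 0}{r - 15} = \frac{r}{-15 + r}$)
$F{\left(26 \right)} A{\left(7,-1 \right)} = \frac{26}{-15 + 26} \frac{3 + 7}{2 \left(-1\right)} = \frac{26}{11} \cdot \frac{1}{2} \left(-1\right) 10 = 26 \cdot \frac{1}{11} \left(-5\right) = \frac{26}{11} \left(-5\right) = - \frac{130}{11}$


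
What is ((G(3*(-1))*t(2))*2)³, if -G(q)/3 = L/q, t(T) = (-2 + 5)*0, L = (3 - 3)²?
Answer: 0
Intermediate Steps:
L = 0 (L = 0² = 0)
t(T) = 0 (t(T) = 3*0 = 0)
G(q) = 0 (G(q) = -0/q = -3*0 = 0)
((G(3*(-1))*t(2))*2)³ = ((0*0)*2)³ = (0*2)³ = 0³ = 0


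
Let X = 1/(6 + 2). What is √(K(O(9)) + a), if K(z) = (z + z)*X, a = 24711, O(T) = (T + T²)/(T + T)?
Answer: √98849/2 ≈ 157.20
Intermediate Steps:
O(T) = (T + T²)/(2*T) (O(T) = (T + T²)/((2*T)) = (T + T²)*(1/(2*T)) = (T + T²)/(2*T))
X = ⅛ (X = 1/8 = ⅛ ≈ 0.12500)
K(z) = z/4 (K(z) = (z + z)*(⅛) = (2*z)*(⅛) = z/4)
√(K(O(9)) + a) = √((½ + (½)*9)/4 + 24711) = √((½ + 9/2)/4 + 24711) = √((¼)*5 + 24711) = √(5/4 + 24711) = √(98849/4) = √98849/2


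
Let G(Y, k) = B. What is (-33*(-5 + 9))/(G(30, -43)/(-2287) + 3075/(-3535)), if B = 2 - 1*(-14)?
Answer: 213431988/1417817 ≈ 150.54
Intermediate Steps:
B = 16 (B = 2 + 14 = 16)
G(Y, k) = 16
(-33*(-5 + 9))/(G(30, -43)/(-2287) + 3075/(-3535)) = (-33*(-5 + 9))/(16/(-2287) + 3075/(-3535)) = (-33*4)/(16*(-1/2287) + 3075*(-1/3535)) = -132/(-16/2287 - 615/707) = -132/(-1417817/1616909) = -132*(-1616909/1417817) = 213431988/1417817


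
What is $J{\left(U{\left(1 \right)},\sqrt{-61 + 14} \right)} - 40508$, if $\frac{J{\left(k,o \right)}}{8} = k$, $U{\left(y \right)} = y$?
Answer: $-40500$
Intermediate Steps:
$J{\left(k,o \right)} = 8 k$
$J{\left(U{\left(1 \right)},\sqrt{-61 + 14} \right)} - 40508 = 8 \cdot 1 - 40508 = 8 - 40508 = -40500$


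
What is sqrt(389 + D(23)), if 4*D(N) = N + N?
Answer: 3*sqrt(178)/2 ≈ 20.013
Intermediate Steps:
D(N) = N/2 (D(N) = (N + N)/4 = (2*N)/4 = N/2)
sqrt(389 + D(23)) = sqrt(389 + (1/2)*23) = sqrt(389 + 23/2) = sqrt(801/2) = 3*sqrt(178)/2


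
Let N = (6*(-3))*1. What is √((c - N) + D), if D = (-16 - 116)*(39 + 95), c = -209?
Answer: I*√17879 ≈ 133.71*I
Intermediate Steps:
N = -18 (N = -18*1 = -18)
D = -17688 (D = -132*134 = -17688)
√((c - N) + D) = √((-209 - 1*(-18)) - 17688) = √((-209 + 18) - 17688) = √(-191 - 17688) = √(-17879) = I*√17879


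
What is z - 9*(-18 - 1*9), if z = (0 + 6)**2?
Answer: 279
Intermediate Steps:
z = 36 (z = 6**2 = 36)
z - 9*(-18 - 1*9) = 36 - 9*(-18 - 1*9) = 36 - 9*(-18 - 9) = 36 - 9*(-27) = 36 + 243 = 279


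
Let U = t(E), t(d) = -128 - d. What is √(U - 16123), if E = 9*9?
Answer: 2*I*√4083 ≈ 127.8*I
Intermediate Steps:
E = 81
U = -209 (U = -128 - 1*81 = -128 - 81 = -209)
√(U - 16123) = √(-209 - 16123) = √(-16332) = 2*I*√4083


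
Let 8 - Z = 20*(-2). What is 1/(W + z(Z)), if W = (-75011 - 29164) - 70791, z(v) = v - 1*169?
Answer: -1/175087 ≈ -5.7114e-6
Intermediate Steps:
Z = 48 (Z = 8 - 20*(-2) = 8 - 1*(-40) = 8 + 40 = 48)
z(v) = -169 + v (z(v) = v - 169 = -169 + v)
W = -174966 (W = -104175 - 70791 = -174966)
1/(W + z(Z)) = 1/(-174966 + (-169 + 48)) = 1/(-174966 - 121) = 1/(-175087) = -1/175087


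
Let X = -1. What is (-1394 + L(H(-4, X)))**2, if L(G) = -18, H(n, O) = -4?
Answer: 1993744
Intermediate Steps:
(-1394 + L(H(-4, X)))**2 = (-1394 - 18)**2 = (-1412)**2 = 1993744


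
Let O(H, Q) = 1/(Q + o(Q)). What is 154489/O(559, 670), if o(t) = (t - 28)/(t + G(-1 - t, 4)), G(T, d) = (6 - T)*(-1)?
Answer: 625371472/7 ≈ 8.9339e+7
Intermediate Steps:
G(T, d) = -6 + T
o(t) = 4 - t/7 (o(t) = (t - 28)/(t + (-6 + (-1 - t))) = (-28 + t)/(t + (-7 - t)) = (-28 + t)/(-7) = (-28 + t)*(-1/7) = 4 - t/7)
O(H, Q) = 1/(4 + 6*Q/7) (O(H, Q) = 1/(Q + (4 - Q/7)) = 1/(4 + 6*Q/7))
154489/O(559, 670) = 154489/((7/(2*(14 + 3*670)))) = 154489/((7/(2*(14 + 2010)))) = 154489/(((7/2)/2024)) = 154489/(((7/2)*(1/2024))) = 154489/(7/4048) = 154489*(4048/7) = 625371472/7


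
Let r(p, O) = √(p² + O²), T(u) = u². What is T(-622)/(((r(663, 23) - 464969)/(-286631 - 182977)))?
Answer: 28159114928671456/72065243621 + 60561273824*√440098/72065243621 ≈ 3.9130e+5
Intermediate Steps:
r(p, O) = √(O² + p²)
T(-622)/(((r(663, 23) - 464969)/(-286631 - 182977))) = (-622)²/(((√(23² + 663²) - 464969)/(-286631 - 182977))) = 386884/(((√(529 + 439569) - 464969)/(-469608))) = 386884/(((√440098 - 464969)*(-1/469608))) = 386884/(((-464969 + √440098)*(-1/469608))) = 386884/(464969/469608 - √440098/469608)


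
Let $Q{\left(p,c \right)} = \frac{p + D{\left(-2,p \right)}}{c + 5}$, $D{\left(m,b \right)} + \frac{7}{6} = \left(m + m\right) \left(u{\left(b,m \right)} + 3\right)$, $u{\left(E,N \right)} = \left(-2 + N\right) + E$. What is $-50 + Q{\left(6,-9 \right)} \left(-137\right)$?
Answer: $- \frac{13667}{24} \approx -569.46$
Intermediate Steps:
$u{\left(E,N \right)} = -2 + E + N$
$D{\left(m,b \right)} = - \frac{7}{6} + 2 m \left(1 + b + m\right)$ ($D{\left(m,b \right)} = - \frac{7}{6} + \left(m + m\right) \left(\left(-2 + b + m\right) + 3\right) = - \frac{7}{6} + 2 m \left(1 + b + m\right)$)
$Q{\left(p,c \right)} = \frac{\frac{17}{6} - 3 p}{5 + c}$ ($Q{\left(p,c \right)} = \frac{p + \left(- \frac{7}{6} + 6 \left(-2\right) + 2 \left(-2\right) \left(-2 + p - 2\right)\right)}{c + 5} = \frac{p - \left(\frac{79}{6} + 4 \left(-4 + p\right)\right)}{5 + c} = \frac{p - \left(- \frac{17}{6} + 4 p\right)}{5 + c} = \frac{\frac{17}{6} - 3 p}{5 + c}$)
$-50 + Q{\left(6,-9 \right)} \left(-137\right) = -50 + \frac{17 - 108}{6 \left(5 - 9\right)} \left(-137\right) = -50 + \frac{17 - 108}{6 \left(-4\right)} \left(-137\right) = -50 + \frac{1}{6} \left(- \frac{1}{4}\right) \left(-91\right) \left(-137\right) = -50 + \frac{91}{24} \left(-137\right) = -50 - \frac{12467}{24} = - \frac{13667}{24}$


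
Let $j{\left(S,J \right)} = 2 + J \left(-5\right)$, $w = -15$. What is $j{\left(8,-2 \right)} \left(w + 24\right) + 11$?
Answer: $119$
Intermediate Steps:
$j{\left(S,J \right)} = 2 - 5 J$
$j{\left(8,-2 \right)} \left(w + 24\right) + 11 = \left(2 - -10\right) \left(-15 + 24\right) + 11 = \left(2 + 10\right) 9 + 11 = 12 \cdot 9 + 11 = 108 + 11 = 119$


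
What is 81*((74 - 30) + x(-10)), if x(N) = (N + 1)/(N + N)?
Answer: 72009/20 ≈ 3600.4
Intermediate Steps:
x(N) = (1 + N)/(2*N) (x(N) = (1 + N)/((2*N)) = (1 + N)*(1/(2*N)) = (1 + N)/(2*N))
81*((74 - 30) + x(-10)) = 81*((74 - 30) + (½)*(1 - 10)/(-10)) = 81*(44 + (½)*(-⅒)*(-9)) = 81*(44 + 9/20) = 81*(889/20) = 72009/20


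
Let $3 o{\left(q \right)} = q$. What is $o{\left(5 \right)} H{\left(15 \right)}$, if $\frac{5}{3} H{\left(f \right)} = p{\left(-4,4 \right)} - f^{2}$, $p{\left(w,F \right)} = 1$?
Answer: $-224$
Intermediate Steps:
$o{\left(q \right)} = \frac{q}{3}$
$H{\left(f \right)} = \frac{3}{5} - \frac{3 f^{2}}{5}$ ($H{\left(f \right)} = \frac{3 \left(1 - f^{2}\right)}{5} = \frac{3}{5} - \frac{3 f^{2}}{5}$)
$o{\left(5 \right)} H{\left(15 \right)} = \frac{1}{3} \cdot 5 \left(\frac{3}{5} - \frac{3 \cdot 15^{2}}{5}\right) = \frac{5 \left(\frac{3}{5} - 135\right)}{3} = \frac{5}{3} \left(- \frac{672}{5}\right) = -224$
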